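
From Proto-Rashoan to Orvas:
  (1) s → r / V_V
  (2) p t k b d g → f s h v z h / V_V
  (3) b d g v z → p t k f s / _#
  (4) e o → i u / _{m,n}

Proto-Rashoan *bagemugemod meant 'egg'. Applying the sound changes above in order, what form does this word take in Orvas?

Orvas: start from *bagemugemod.
  rule 1: no change — bagemugemod
  rule 2 (intervocalic lenition): bagemugemod → bahemuhemod
  rule 3 (final devoicing): bahemuhemod → bahemuhemot
  rule 4 (pre-nasal raising): bahemuhemot → bahimuhimot
  ⇒ Orvas bahimuhimot

bahimuhimot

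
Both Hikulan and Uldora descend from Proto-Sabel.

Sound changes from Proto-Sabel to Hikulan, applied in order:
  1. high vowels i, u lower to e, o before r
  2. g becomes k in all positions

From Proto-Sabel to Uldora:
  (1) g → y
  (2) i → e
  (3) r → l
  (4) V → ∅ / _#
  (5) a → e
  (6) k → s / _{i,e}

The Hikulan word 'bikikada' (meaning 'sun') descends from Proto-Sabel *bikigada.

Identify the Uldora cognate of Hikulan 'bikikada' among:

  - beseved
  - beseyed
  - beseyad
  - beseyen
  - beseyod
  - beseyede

beseyed

Uldora: *bikigada
  bikigada → bikiyada   [unconditioned shift]
  bikiyada → bekeyada   [vowel merger]
  bekeyada (rule 3 does not apply)
  bekeyada → bekeyad   [apocope]
  bekeyad → bekeyed   [vowel merger]
  bekeyed → beseyed   [palatalisation]
  giving Uldora beseyed.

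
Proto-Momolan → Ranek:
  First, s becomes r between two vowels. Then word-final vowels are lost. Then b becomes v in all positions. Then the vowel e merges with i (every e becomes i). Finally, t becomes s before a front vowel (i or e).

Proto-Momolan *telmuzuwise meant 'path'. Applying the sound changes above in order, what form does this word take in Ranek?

Ranek: *telmuzuwise
  telmuzuwise → telmuzuwire   [rhotacism]
  telmuzuwire → telmuzuwir   [apocope]
  telmuzuwir (rule 3 does not apply)
  telmuzuwir → tilmuzuwir   [vowel merger]
  tilmuzuwir → silmuzuwir   [palatalisation]
  giving Ranek silmuzuwir.

silmuzuwir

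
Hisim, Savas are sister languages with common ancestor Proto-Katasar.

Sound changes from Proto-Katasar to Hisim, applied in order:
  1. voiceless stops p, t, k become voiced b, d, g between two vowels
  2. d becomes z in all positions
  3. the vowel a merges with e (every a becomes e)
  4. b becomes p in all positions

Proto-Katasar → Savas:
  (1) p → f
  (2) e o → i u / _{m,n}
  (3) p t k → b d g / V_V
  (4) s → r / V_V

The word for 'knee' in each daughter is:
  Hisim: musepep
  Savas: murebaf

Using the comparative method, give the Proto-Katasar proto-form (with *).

Position 6: Hisim has e, Savas has a. Savas preserves a here (none of its changes turn any other segment into a), so the proto-segment is *a.
Position 3: Hisim has s, Savas has r. Hisim preserves s here (none of its changes turn any other segment into s), so the proto-segment is *s.
Verify the candidate proto-form against each daughter:
Hisim: *musebap > musebep > musepep  (by vowel merger, unconditioned shift)
Savas: *musebap
  musebap → musebaf   [unconditioned shift]
  musebaf (rule 2 does not apply)
  musebaf (rule 3 does not apply)
  musebaf → murebaf   [rhotacism]
  giving Savas murebaf.
No other proto-form is consistent with every reflex, so the reconstruction is *musebap.

*musebap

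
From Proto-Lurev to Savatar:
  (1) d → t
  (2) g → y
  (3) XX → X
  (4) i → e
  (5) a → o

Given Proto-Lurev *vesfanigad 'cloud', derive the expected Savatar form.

vesfoneyot

Savatar: *vesfanigad > vesfanigat > vesfaniyat > vesfaneyat > vesfoneyot  (by unconditioned shift, unconditioned shift, vowel merger, vowel merger)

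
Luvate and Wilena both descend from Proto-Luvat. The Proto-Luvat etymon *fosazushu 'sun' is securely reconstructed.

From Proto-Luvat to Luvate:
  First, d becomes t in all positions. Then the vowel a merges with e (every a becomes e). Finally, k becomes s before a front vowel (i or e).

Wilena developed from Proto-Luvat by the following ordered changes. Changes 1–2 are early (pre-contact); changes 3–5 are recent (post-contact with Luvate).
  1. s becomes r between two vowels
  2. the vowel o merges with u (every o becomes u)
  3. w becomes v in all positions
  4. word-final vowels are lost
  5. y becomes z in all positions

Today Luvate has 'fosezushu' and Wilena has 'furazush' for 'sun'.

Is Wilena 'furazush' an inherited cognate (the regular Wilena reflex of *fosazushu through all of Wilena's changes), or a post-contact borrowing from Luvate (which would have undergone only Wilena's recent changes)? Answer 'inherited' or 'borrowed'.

inherited

If inherited, *fosazushu would pass through all of Wilena's changes:
Wilena: start from *fosazushu.
  rule 1 (rhotacism): fosazushu → forazushu
  rule 2 (vowel merger): forazushu → furazushu
  rule 3: no change — furazushu
  rule 4 (apocope): furazushu → furazush
  rule 5: no change — furazush
  ⇒ Wilena furazush
If borrowed from Luvate 'fosezushu' after the early changes, it would undergo only the recent ones:
  rule 3 (unconditioned shift): no change (fosezushu)
  rule 4 (apocope): fosezushu → fosezush
  rule 5 (unconditioned shift): no change (fosezush)
  ⇒ as a loan: fosezush
Wilena 'furazush' matches the inherited outcome exactly, so it is an inherited cognate, not a loan.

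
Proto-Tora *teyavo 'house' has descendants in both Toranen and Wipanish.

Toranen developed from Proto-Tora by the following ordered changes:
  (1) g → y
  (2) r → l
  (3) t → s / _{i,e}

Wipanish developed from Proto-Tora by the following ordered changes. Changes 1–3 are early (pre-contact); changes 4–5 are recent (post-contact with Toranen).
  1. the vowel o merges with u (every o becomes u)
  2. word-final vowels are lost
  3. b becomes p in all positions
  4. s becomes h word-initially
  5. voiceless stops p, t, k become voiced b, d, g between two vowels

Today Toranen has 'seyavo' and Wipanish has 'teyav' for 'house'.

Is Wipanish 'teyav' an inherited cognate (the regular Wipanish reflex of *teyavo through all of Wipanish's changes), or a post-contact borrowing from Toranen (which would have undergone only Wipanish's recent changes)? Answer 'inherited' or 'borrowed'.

inherited

If inherited, *teyavo would pass through all of Wipanish's changes:
Wipanish: *teyavo
  teyavo → teyavu   [vowel merger]
  teyavu → teyav   [apocope]
  teyav (rule 3 does not apply)
  teyav (rule 4 does not apply)
  teyav (rule 5 does not apply)
  giving Wipanish teyav.
If borrowed from Toranen 'seyavo' after the early changes, it would undergo only the recent ones:
  rule 4 (debuccalisation): seyavo → heyavo
  rule 5 (intervocalic voicing): no change (heyavo)
  ⇒ as a loan: heyavo
Wipanish 'teyav' matches the inherited outcome exactly, so it is an inherited cognate, not a loan.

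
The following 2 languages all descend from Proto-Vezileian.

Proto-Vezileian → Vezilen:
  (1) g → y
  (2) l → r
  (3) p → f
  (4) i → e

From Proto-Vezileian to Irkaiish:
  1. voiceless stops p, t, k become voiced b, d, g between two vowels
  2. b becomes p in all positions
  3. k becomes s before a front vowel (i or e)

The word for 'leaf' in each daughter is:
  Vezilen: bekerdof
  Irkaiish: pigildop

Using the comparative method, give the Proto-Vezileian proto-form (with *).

*bikildop

Position 4: Vezilen has e, Irkaiish has i. Irkaiish preserves i here (none of its changes turn any other segment into i), so the proto-segment is *i.
Position 2: Vezilen has e, Irkaiish has i. Irkaiish preserves i here (none of its changes turn any other segment into i), so the proto-segment is *i.
This points to *bikildop. Verify forward in each daughter:
Vezilen: start from *bikildop.
  rule 1: no change — bikildop
  rule 2 (unconditioned shift): bikildop → bikirdop
  rule 3 (unconditioned shift): bikirdop → bikirdof
  rule 4 (vowel merger): bikirdof → bekerdof
  ⇒ Vezilen bekerdof
Irkaiish: start from *bikildop.
  rule 1 (intervocalic voicing): bikildop → bigildop
  rule 2 (unconditioned shift): bigildop → pigildop
  rule 3: no change — pigildop
  ⇒ Irkaiish pigildop
Only *bikildop yields all of Vezilen bekerdof, Irkaiish pigildop.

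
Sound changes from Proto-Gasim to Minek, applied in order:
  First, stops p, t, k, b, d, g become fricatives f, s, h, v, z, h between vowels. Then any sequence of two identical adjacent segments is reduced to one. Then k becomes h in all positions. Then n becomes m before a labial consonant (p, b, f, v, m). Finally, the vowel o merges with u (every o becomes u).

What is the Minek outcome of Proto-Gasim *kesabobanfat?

hesavuvamfat

Minek: start from *kesabobanfat.
  rule 1 (intervocalic lenition): kesabobanfat → kesavovanfat
  rule 2: no change — kesavovanfat
  rule 3 (unconditioned shift): kesavovanfat → hesavovanfat
  rule 4 (nasal place assimilation): hesavovanfat → hesavovamfat
  rule 5 (vowel merger): hesavovamfat → hesavuvamfat
  ⇒ Minek hesavuvamfat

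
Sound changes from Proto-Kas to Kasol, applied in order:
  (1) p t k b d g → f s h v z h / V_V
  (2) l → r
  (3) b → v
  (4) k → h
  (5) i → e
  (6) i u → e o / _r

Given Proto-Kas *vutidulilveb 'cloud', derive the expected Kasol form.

Kasol: *vutidulilveb > vusizulilveb > vusizurirveb > vusizurirvev > vusezurervev > vusezorervev  (by intervocalic lenition, unconditioned shift, unconditioned shift, vowel merger, pre-rhotic lowering)

vusezorervev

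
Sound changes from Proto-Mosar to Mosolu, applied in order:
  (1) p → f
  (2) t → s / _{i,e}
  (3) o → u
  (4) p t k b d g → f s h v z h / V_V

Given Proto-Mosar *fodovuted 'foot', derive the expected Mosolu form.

fuzuvused

Mosolu: *fodovuted > fodovused > fuduvused > fuzuvused  (by palatalisation, vowel merger, intervocalic lenition)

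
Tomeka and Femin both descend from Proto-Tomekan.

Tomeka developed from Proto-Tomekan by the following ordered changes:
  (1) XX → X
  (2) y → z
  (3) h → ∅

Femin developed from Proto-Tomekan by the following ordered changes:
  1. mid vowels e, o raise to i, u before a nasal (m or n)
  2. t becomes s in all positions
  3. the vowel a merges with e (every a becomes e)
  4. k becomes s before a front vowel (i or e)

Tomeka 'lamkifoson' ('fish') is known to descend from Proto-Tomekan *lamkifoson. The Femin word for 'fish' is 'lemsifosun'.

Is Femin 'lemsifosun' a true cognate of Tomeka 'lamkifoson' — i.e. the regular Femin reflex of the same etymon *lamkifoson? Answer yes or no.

yes

Derive the expected Femin reflex of *lamkifoson:
Femin: *lamkifoson > lamkifosun > lemkifosun > lemsifosun  (by pre-nasal raising, vowel merger, palatalisation)
Femin 'lemsifosun' matches the regular reflex exactly, so the pair is cognate.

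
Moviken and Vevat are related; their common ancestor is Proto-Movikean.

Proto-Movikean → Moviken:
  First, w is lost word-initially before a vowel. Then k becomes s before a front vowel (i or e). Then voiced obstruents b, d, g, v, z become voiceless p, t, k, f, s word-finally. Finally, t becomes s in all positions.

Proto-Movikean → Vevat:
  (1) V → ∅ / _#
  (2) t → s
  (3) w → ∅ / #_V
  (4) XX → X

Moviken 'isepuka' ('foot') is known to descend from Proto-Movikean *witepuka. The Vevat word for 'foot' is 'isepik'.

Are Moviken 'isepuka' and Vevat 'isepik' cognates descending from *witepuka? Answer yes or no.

no

Derive the expected Vevat reflex of *witepuka:
Vevat: *witepuka > witepuk > wisepuk > isepuk  (by apocope, unconditioned shift, glide loss)
The regular Vevat reflex would be 'isepuk', but the attested form is 'isepik'. The correspondence is irregular, so they are not cognates (the Vevat form has a different source).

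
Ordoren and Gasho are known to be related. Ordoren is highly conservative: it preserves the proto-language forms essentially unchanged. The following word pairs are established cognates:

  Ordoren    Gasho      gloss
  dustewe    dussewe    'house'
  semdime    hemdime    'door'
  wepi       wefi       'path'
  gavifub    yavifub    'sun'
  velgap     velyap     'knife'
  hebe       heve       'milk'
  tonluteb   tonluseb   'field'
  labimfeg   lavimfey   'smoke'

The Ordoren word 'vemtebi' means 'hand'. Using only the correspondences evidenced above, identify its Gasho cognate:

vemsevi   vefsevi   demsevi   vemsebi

vemsevi

dustewe ~ dussewe — Ordoren t corresponds to Gasho s after a consonant, before a front vowel.
labimfeg ~ lavimfey — Ordoren b corresponds to Gasho v between vowels (before a front vowel).
Applying these to Ordoren 'vemtebi':
  vemtebi → vemsebi   (t→s after a consonant, before a front vowel)
  vemsebi → vemsevi   (b→v between vowels (before a front vowel))
So the Gasho cognate is 'vemsevi'.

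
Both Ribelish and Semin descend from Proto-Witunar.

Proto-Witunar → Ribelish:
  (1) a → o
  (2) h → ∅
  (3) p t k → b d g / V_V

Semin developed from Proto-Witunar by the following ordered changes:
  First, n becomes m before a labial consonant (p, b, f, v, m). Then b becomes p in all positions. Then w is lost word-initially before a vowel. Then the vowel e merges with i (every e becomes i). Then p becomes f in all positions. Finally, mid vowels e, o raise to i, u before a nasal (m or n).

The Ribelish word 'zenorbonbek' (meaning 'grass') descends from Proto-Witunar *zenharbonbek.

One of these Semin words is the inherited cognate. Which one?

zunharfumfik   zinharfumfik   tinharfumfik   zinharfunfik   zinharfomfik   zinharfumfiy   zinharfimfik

zinharfumfik

Semin: start from *zenharbonbek.
  rule 1 (nasal place assimilation): zenharbonbek → zenharbombek
  rule 2 (unconditioned shift): zenharbombek → zenharpompek
  rule 3: no change — zenharpompek
  rule 4 (vowel merger): zenharpompek → zinharpompik
  rule 5 (unconditioned shift): zinharpompik → zinharfomfik
  rule 6 (pre-nasal raising): zinharfomfik → zinharfumfik
  ⇒ Semin zinharfumfik
The other candidates each miss or misapply at least one Semin change.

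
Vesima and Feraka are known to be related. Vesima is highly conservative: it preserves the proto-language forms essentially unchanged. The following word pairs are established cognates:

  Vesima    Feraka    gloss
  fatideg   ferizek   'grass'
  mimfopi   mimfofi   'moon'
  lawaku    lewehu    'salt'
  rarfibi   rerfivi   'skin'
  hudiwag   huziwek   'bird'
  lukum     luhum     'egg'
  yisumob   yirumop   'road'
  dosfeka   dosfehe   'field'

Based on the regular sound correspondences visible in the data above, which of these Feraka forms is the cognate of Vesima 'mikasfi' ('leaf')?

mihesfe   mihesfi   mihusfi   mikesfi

dosfeka ~ dosfehe — Vesima k corresponds to Feraka h between vowels (before a back vowel).
fatideg ~ ferizek, lawaku ~ lewehu — Vesima a corresponds to Feraka e after a consonant, before a consonant other than r, m, n, p, b, f, v.
Applying these to Vesima 'mikasfi':
  mikasfi → mihasfi   (k→h between vowels (before a back vowel))
  mihasfi → mihesfi   (a→e after a consonant, before a consonant other than r, m, n, p, b, f, v)
So the Feraka cognate is 'mihesfi'.

mihesfi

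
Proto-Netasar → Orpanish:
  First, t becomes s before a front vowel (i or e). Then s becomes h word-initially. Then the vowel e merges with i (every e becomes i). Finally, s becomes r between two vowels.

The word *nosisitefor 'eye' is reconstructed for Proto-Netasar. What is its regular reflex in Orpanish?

noriririfor

Orpanish: *nosisitefor > nosisisefor > nosisisifor > noriririfor  (by palatalisation, vowel merger, rhotacism)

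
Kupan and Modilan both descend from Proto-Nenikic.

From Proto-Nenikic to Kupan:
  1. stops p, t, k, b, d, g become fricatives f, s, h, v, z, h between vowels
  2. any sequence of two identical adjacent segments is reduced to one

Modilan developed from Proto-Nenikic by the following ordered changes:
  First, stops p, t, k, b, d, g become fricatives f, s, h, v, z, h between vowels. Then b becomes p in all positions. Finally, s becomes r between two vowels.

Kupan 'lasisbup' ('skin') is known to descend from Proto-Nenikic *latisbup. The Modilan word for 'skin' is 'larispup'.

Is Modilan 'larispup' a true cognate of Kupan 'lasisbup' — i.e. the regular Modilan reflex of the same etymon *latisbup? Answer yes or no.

Derive the expected Modilan reflex of *latisbup:
Modilan: *latisbup
  latisbup → lasisbup   [intervocalic lenition]
  lasisbup → lasispup   [unconditioned shift]
  lasispup → larispup   [rhotacism]
  giving Modilan larispup.
Modilan 'larispup' matches the regular reflex exactly, so the pair is cognate.

yes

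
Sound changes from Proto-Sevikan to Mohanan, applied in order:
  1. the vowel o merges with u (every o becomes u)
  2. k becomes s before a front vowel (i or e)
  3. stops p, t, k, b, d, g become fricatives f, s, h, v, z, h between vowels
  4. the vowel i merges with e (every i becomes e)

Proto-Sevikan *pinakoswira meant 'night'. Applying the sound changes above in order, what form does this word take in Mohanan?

penahuswera

Mohanan: start from *pinakoswira.
  rule 1 (vowel merger): pinakoswira → pinakuswira
  rule 2: no change — pinakuswira
  rule 3 (intervocalic lenition): pinakuswira → pinahuswira
  rule 4 (vowel merger): pinahuswira → penahuswera
  ⇒ Mohanan penahuswera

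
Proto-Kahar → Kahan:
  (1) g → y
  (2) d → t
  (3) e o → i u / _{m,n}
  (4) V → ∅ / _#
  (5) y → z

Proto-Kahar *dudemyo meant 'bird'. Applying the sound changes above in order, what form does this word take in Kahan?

tutimz

Kahan: *dudemyo
  dudemyo (rule 1 does not apply)
  dudemyo → tutemyo   [unconditioned shift]
  tutemyo → tutimyo   [pre-nasal raising]
  tutimyo → tutimy   [apocope]
  tutimy → tutimz   [unconditioned shift]
  giving Kahan tutimz.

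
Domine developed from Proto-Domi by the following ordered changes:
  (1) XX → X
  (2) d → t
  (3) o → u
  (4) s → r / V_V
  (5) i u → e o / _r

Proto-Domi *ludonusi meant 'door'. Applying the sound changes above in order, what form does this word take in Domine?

Domine: *ludonusi
  ludonusi (rule 1 does not apply)
  ludonusi → lutonusi   [unconditioned shift]
  lutonusi → lutunusi   [vowel merger]
  lutunusi → lutunuri   [rhotacism]
  lutunuri → lutunori   [pre-rhotic lowering]
  giving Domine lutunori.

lutunori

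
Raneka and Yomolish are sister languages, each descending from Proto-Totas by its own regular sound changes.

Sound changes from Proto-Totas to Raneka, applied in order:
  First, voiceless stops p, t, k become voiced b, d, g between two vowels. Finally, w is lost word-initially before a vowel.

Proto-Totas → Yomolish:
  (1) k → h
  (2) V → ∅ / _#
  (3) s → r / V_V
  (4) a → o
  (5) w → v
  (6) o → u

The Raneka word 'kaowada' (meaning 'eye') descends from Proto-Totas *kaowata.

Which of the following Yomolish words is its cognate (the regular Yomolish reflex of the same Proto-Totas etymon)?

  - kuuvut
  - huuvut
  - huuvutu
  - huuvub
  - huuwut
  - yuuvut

huuvut

Yomolish: *kaowata
  kaowata → haowata   [unconditioned shift]
  haowata → haowat   [apocope]
  haowat (rule 3 does not apply)
  haowat → hoowot   [vowel merger]
  hoowot → hoovot   [unconditioned shift]
  hoovot → huuvut   [vowel merger]
  giving Yomolish huuvut.
The other candidates each miss or misapply at least one Yomolish change.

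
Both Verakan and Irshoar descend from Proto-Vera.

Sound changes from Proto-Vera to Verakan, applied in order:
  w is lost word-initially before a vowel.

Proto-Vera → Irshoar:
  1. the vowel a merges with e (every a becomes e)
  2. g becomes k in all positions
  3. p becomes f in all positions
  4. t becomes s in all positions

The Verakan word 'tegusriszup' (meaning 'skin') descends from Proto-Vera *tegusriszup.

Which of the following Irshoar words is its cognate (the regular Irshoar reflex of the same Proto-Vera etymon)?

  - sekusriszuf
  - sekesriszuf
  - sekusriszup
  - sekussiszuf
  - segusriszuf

Irshoar: *tegusriszup
  tegusriszup (rule 1 does not apply)
  tegusriszup → tekusriszup   [unconditioned shift]
  tekusriszup → tekusriszuf   [unconditioned shift]
  tekusriszuf → sekusriszuf   [unconditioned shift]
  giving Irshoar sekusriszuf.
Among the options, 'sekusriszuf' alone shows every Irshoar change applied in order.

sekusriszuf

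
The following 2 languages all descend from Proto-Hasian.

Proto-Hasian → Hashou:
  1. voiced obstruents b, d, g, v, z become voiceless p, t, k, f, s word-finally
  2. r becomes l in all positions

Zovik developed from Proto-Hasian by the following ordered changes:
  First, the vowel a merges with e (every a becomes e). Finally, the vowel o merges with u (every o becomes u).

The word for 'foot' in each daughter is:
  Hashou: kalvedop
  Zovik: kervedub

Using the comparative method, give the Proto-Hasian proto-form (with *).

Position 3: Hashou has l, Zovik has r. Zovik preserves r here (none of its changes turn any other segment into r), so the proto-segment is *r.
Position 7: Hashou has o, Zovik has u. Hashou preserves o here (none of its changes turn any other segment into o), so the proto-segment is *o.
Position 8: Hashou has p, Zovik has b. Zovik preserves b here (none of its changes turn any other segment into b), so the proto-segment is *b.
Verify the candidate proto-form against each daughter:
Hashou: *karvedob > karvedop > kalvedop  (by final devoicing, unconditioned shift)
Zovik: start from *karvedob.
  rule 1 (vowel merger): karvedob → kervedob
  rule 2 (vowel merger): kervedob → kervedub
  ⇒ Zovik kervedub
*karvedob is the unique common source.

*karvedob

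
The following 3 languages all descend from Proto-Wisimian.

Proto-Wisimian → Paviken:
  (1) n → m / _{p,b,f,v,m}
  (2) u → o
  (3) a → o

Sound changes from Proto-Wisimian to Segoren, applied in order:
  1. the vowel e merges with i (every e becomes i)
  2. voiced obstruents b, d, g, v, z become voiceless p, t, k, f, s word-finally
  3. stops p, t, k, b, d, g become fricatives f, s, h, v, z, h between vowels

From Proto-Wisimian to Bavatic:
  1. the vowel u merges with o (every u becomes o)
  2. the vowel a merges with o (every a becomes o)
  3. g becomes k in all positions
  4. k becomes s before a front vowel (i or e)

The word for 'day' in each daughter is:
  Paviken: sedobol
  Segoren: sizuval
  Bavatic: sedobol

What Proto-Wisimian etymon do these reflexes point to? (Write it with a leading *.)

*sedubal

Position 5: Paviken has b, Segoren has v, Bavatic has b. Paviken preserves b here (none of its changes turn any other segment into b), so the proto-segment is *b.
Position 2: Paviken has e, Segoren has i, Bavatic has e. Paviken preserves e here (none of its changes turn any other segment into e), so the proto-segment is *e.
This points to *sedubal. Verify forward in each daughter:
Paviken: *sedubal > sedobal > sedobol  (by vowel merger, vowel merger)
Segoren: *sedubal
  sedubal → sidubal   [vowel merger]
  sidubal (rule 2 does not apply)
  sidubal → sizuval   [intervocalic lenition]
  giving Segoren sizuval.
Bavatic: *sedubal > sedobal > sedobol  (by vowel merger, vowel merger)
*sedubal is the unique common source.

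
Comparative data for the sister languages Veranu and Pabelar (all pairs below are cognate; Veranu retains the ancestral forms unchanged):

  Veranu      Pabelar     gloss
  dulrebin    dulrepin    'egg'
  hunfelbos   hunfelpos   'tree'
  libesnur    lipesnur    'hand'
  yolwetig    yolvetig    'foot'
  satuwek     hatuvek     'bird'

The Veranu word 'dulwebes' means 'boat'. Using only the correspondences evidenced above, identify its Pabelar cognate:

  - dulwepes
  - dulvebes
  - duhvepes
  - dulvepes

yolwetig ~ yolvetig — Veranu w corresponds to Pabelar v after a consonant, before a front vowel.
libesnur ~ lipesnur — Veranu b corresponds to Pabelar p between vowels (before a front vowel).
Applying these to Veranu 'dulwebes':
  dulwebes → dulvebes   (w→v after a consonant, before a front vowel)
  dulvebes → dulvepes   (b→p between vowels (before a front vowel))
So the Pabelar cognate is 'dulvepes'.

dulvepes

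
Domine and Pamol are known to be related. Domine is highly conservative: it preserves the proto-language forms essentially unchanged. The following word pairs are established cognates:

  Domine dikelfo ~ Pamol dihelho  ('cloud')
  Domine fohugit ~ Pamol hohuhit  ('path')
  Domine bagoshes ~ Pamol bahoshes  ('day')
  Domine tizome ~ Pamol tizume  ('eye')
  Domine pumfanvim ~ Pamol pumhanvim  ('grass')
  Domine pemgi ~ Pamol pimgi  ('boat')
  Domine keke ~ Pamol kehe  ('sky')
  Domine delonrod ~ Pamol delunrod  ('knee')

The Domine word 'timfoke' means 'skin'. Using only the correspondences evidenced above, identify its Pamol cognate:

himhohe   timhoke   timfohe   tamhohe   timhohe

timhohe

dikelfo ~ dihelho — Domine f corresponds to Pamol h after a consonant, before a back vowel.
dikelfo ~ dihelho, keke ~ kehe — Domine k corresponds to Pamol h between vowels (before a front vowel).
Applying these to Domine 'timfoke':
  timfoke → timhoke   (f→h after a consonant, before a back vowel)
  timhoke → timhohe   (k→h between vowels (before a front vowel))
So the Pamol cognate is 'timhohe'.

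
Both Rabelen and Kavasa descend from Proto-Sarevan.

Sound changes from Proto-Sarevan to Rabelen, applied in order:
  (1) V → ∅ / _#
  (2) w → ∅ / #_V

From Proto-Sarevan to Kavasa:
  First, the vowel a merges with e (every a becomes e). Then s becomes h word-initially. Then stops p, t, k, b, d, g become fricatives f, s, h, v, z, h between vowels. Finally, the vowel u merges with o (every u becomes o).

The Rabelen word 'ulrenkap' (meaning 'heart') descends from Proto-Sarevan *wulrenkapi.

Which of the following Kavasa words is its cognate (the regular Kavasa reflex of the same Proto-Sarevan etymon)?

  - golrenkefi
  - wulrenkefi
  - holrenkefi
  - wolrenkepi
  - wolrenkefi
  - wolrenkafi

Kavasa: *wulrenkapi > wulrenkepi > wulrenkefi > wolrenkefi  (by vowel merger, intervocalic lenition, vowel merger)
Only 'wolrenkefi' matches the regular Kavasa development of *wulrenkapi.

wolrenkefi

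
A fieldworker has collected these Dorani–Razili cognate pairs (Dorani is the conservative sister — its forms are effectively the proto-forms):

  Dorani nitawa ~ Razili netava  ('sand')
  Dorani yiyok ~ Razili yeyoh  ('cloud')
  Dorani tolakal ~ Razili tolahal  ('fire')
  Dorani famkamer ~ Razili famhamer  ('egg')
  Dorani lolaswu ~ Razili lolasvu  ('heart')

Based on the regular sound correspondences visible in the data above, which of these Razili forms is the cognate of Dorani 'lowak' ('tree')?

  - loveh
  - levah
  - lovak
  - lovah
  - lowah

nitawa ~ netava — Dorani w corresponds to Razili v between vowels (before a back vowel).
yiyok ~ yeyoh — Dorani k corresponds to Razili h word-finally.
Applying these to Dorani 'lowak':
  lowak → lovak   (w→v between vowels (before a back vowel))
  lovak → lovah   (k→h word-finally)
So the Razili cognate is 'lovah'.

lovah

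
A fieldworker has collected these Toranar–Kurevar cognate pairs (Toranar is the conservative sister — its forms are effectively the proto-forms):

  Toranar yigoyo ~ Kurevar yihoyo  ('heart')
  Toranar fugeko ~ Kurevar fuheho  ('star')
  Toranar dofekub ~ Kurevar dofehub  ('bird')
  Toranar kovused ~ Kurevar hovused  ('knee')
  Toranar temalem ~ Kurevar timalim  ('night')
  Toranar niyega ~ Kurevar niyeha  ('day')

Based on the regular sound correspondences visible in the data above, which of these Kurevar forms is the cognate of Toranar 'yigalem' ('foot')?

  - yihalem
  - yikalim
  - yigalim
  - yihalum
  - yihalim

yihalim

niyega ~ niyeha — Toranar g corresponds to Kurevar h between vowels (before a back vowel).
temalem ~ timalim — Toranar e corresponds to Kurevar i after a consonant, before a nasal.
Applying these to Toranar 'yigalem':
  yigalem → yihalem   (g→h between vowels (before a back vowel))
  yihalem → yihalim   (e→i after a consonant, before a nasal)
So the Kurevar cognate is 'yihalim'.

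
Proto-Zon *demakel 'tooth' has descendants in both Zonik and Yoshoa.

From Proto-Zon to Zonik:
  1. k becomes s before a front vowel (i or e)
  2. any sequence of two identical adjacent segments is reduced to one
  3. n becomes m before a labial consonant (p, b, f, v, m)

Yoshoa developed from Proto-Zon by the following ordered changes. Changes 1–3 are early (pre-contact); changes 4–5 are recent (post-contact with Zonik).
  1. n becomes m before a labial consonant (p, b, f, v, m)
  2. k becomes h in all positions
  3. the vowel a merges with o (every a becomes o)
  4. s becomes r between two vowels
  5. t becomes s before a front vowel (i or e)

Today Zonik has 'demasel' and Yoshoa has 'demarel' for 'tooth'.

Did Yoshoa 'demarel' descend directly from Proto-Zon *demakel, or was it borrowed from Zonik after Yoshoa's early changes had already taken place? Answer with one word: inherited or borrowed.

If inherited, *demakel would pass through all of Yoshoa's changes:
Yoshoa: *demakel
  demakel (rule 1 does not apply)
  demakel → demahel   [unconditioned shift]
  demahel → demohel   [vowel merger]
  demohel (rule 4 does not apply)
  demohel (rule 5 does not apply)
  giving Yoshoa demohel.
If borrowed from Zonik 'demasel' after the early changes, it would undergo only the recent ones:
  rule 4 (rhotacism): demasel → demarel
  rule 5 (palatalisation): no change (demarel)
  ⇒ as a loan: demarel
Yoshoa 'demarel' matches the loan outcome 'demarel', not the inherited 'demohel' — it skipped the early Yoshoa changes, so it was borrowed from Zonik.

borrowed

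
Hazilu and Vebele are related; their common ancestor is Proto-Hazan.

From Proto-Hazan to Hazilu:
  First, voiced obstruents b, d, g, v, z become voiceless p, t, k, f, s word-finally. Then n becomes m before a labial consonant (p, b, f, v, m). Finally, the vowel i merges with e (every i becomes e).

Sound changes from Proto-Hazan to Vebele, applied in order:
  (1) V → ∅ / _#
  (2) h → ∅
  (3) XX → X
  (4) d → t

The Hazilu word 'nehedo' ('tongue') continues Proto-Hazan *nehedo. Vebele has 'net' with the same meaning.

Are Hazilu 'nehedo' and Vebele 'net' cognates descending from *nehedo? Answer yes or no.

Derive the expected Vebele reflex of *nehedo:
Vebele: *nehedo
  nehedo → nehed   [apocope]
  nehed → need   [h-loss]
  need → ned   [degemination]
  ned → net   [unconditioned shift]
  giving Vebele net.
Vebele 'net' matches the regular reflex exactly, so the pair is cognate.

yes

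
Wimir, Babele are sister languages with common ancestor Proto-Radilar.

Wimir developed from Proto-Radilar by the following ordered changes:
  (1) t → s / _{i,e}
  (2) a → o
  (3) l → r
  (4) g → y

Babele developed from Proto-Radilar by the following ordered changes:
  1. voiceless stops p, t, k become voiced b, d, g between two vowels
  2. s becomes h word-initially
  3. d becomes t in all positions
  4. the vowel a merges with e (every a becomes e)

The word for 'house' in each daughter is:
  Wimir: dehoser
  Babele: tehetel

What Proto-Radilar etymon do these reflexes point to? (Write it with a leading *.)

*dehatel

Position 7: Wimir has r, Babele has l. Babele preserves l here (none of its changes turn any other segment into l), so the proto-segment is *l.
Position 5: Wimir has s, Babele has t. Taking the neighbouring segments as reconstructed: Wimir s could go back to *t or *s; Babele t could go back to *t or *d — the one source consistent with every daughter is *t.
Position 1: Wimir has d, Babele has t. Wimir preserves d here (none of its changes turn any other segment into d), so the proto-segment is *d.
Verify the candidate proto-form against each daughter:
Wimir: *dehatel > dehasel > dehosel > dehoser  (by palatalisation, vowel merger, unconditioned shift)
Babele: *dehatel > dehadel > tehatel > tehetel  (by intervocalic voicing, unconditioned shift, vowel merger)
*dehatel is the unique common source.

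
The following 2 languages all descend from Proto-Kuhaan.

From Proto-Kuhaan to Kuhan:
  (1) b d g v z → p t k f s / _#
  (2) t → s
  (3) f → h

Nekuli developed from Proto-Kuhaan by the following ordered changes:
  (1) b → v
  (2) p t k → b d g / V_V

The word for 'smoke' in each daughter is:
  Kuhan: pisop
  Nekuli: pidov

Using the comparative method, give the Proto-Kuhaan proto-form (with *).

Position 3: Kuhan has s, Nekuli has d. Taking the neighbouring segments as reconstructed: Kuhan s could go back to *t or *s; Nekuli d could go back to *t or *d — the one source consistent with every daughter is *t.
Position 5: Kuhan has p, Nekuli has v. Taking the neighbouring segments as reconstructed: Kuhan p could go back to *p or *b; Nekuli v could go back to *b or *v — the one source consistent with every daughter is *b.
Continuing position by position gives *pitob; check it forward:
Kuhan: start from *pitob.
  rule 1 (final devoicing): pitob → pitop
  rule 2 (unconditioned shift): pitop → pisop
  rule 3: no change — pisop
  ⇒ Kuhan pisop
Nekuli: *pitob > pitov > pidov  (by unconditioned shift, intervocalic voicing)
No other proto-form is consistent with every reflex, so the reconstruction is *pitob.

*pitob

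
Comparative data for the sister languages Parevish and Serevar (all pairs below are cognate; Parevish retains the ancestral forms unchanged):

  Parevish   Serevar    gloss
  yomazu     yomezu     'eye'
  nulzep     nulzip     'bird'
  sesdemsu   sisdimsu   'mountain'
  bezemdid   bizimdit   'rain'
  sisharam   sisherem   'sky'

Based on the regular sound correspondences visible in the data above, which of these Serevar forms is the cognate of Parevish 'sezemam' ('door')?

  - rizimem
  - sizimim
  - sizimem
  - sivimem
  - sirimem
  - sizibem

sizimem

sesdemsu ~ sisdimsu, bezemdid ~ bizimdit — Parevish e corresponds to Serevar i after a consonant, before a consonant other than r, m, n, p, b, f, v.
sesdemsu ~ sisdimsu, bezemdid ~ bizimdit — Parevish e corresponds to Serevar i after a consonant, before a nasal.
sisharam ~ sisherem — Parevish a corresponds to Serevar e after a consonant, before a nasal.
Applying these to Parevish 'sezemam':
  sezemam → sizemam   (e→i after a consonant, before a consonant other than r, m, n, p, b, f, v)
  sizemam → sizimam   (e→i after a consonant, before a nasal)
  sizimam → sizimem   (a→e after a consonant, before a nasal)
So the Serevar cognate is 'sizimem'.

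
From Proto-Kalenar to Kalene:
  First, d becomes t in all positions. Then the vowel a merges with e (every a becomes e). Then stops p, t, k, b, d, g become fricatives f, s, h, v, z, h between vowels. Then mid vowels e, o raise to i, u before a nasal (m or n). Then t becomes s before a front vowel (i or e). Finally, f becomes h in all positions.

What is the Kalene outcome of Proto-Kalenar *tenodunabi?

Kalene: start from *tenodunabi.
  rule 1 (unconditioned shift): tenodunabi → tenotunabi
  rule 2 (vowel merger): tenotunabi → tenotunebi
  rule 3 (intervocalic lenition): tenotunebi → tenosunevi
  rule 4 (pre-nasal raising): tenosunevi → tinosunevi
  rule 5 (palatalisation): tinosunevi → sinosunevi
  rule 6: no change — sinosunevi
  ⇒ Kalene sinosunevi

sinosunevi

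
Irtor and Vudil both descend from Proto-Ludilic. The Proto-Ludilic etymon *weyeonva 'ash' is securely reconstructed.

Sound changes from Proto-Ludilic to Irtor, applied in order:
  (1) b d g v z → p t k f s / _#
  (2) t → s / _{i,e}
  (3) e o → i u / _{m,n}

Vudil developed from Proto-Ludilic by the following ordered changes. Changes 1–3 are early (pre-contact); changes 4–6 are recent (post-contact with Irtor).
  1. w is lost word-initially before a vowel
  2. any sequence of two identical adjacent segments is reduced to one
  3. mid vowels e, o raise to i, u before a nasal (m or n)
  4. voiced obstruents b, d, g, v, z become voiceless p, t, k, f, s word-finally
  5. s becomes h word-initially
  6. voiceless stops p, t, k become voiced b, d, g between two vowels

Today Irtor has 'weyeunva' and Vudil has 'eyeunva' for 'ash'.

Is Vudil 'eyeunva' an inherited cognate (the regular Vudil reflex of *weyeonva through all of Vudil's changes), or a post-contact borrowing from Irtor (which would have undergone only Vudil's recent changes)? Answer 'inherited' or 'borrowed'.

If inherited, *weyeonva would pass through all of Vudil's changes:
Vudil: start from *weyeonva.
  rule 1 (glide loss): weyeonva → eyeonva
  rule 2: no change — eyeonva
  rule 3 (pre-nasal raising): eyeonva → eyeunva
  rule 4: no change — eyeunva
  rule 5: no change — eyeunva
  rule 6: no change — eyeunva
  ⇒ Vudil eyeunva
If borrowed from Irtor 'weyeunva' after the early changes, it would undergo only the recent ones:
  rule 4 (final devoicing): no change (weyeunva)
  rule 5 (debuccalisation): no change (weyeunva)
  rule 6 (intervocalic voicing): no change (weyeunva)
  ⇒ as a loan: weyeunva
Vudil 'eyeunva' matches the inherited outcome exactly, so it is an inherited cognate, not a loan.

inherited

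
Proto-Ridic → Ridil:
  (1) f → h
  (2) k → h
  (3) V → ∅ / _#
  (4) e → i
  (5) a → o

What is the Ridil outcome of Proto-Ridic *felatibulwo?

hilotibulw

Ridil: *felatibulwo
  felatibulwo → helatibulwo   [unconditioned shift]
  helatibulwo (rule 2 does not apply)
  helatibulwo → helatibulw   [apocope]
  helatibulw → hilatibulw   [vowel merger]
  hilatibulw → hilotibulw   [vowel merger]
  giving Ridil hilotibulw.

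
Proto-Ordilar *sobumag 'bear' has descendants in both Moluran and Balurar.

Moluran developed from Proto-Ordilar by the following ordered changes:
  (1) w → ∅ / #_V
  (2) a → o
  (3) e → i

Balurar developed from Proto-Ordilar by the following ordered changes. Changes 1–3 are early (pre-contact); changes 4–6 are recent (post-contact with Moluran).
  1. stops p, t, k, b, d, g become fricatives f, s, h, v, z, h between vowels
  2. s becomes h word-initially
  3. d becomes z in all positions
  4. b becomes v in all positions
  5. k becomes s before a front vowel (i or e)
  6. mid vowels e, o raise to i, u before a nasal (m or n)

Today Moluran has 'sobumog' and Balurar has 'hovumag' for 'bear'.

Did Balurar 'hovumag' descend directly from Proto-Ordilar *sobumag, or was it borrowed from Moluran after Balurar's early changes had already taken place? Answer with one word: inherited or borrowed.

If inherited, *sobumag would pass through all of Balurar's changes:
Balurar: start from *sobumag.
  rule 1 (intervocalic lenition): sobumag → sovumag
  rule 2 (debuccalisation): sovumag → hovumag
  rule 3: no change — hovumag
  rule 4: no change — hovumag
  rule 5: no change — hovumag
  rule 6: no change — hovumag
  ⇒ Balurar hovumag
If borrowed from Moluran 'sobumog' after the early changes, it would undergo only the recent ones:
  rule 4 (unconditioned shift): sobumog → sovumog
  rule 5 (palatalisation): no change (sovumog)
  rule 6 (pre-nasal raising): no change (sovumog)
  ⇒ as a loan: sovumog
Balurar 'hovumag' matches the inherited outcome exactly, so it is an inherited cognate, not a loan.

inherited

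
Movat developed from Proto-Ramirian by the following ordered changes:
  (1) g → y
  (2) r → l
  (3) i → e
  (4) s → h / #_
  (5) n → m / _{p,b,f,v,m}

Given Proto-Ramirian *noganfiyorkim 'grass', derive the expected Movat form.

noyamfeyolkem

Movat: *noganfiyorkim > noyanfiyorkim > noyanfiyolkim > noyanfeyolkem > noyamfeyolkem  (by unconditioned shift, unconditioned shift, vowel merger, nasal place assimilation)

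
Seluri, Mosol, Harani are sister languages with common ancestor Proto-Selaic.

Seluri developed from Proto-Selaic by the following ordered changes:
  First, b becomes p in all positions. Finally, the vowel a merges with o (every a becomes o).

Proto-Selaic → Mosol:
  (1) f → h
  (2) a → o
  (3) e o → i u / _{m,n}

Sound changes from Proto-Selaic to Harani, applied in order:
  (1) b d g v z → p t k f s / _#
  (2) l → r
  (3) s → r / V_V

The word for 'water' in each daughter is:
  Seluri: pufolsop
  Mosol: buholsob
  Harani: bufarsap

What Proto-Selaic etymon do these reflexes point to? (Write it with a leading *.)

*bufalsab

Position 7: Seluri has o, Mosol has o, Harani has a. Harani preserves a here (none of its changes turn any other segment into a), so the proto-segment is *a.
Position 8: Seluri has p, Mosol has b, Harani has p. Mosol preserves b here (none of its changes turn any other segment into b), so the proto-segment is *b.
Continuing position by position gives *bufalsab; check it forward:
Seluri: *bufalsab
  bufalsab → pufalsap   [unconditioned shift]
  pufalsap → pufolsop   [vowel merger]
  giving Seluri pufolsop.
Mosol: *bufalsab > buhalsab > buholsob  (by unconditioned shift, vowel merger)
Harani: *bufalsab
  bufalsab → bufalsap   [final devoicing]
  bufalsap → bufarsap   [unconditioned shift]
  bufarsap (rule 3 does not apply)
  giving Harani bufarsap.
No other proto-form is consistent with every reflex, so the reconstruction is *bufalsab.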